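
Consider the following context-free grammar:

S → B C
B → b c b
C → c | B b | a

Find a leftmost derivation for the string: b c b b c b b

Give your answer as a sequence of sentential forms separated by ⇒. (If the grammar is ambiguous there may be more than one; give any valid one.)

S ⇒ B C ⇒ b c b C ⇒ b c b B b ⇒ b c b b c b b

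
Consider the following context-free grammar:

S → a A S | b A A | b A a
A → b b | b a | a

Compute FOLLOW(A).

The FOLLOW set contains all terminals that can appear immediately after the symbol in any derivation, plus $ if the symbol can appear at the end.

We compute FOLLOW(A) using the standard algorithm.
FOLLOW(S) starts with {$}.
FIRST(A) = {a, b}
FIRST(S) = {a, b}
FOLLOW(A) = {$, a, b}
FOLLOW(S) = {$}
Therefore, FOLLOW(A) = {$, a, b}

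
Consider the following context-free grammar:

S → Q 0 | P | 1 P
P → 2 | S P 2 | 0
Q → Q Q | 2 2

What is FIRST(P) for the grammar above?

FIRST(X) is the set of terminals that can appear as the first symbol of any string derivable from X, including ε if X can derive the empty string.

We compute FIRST(P) using the standard algorithm.
FIRST(P) = {0, 1, 2}
FIRST(Q) = {2}
FIRST(S) = {0, 1, 2}
Therefore, FIRST(P) = {0, 1, 2}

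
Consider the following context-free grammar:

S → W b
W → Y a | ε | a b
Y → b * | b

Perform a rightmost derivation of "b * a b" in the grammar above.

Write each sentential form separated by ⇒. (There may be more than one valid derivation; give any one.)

S ⇒ W b ⇒ Y a b ⇒ b * a b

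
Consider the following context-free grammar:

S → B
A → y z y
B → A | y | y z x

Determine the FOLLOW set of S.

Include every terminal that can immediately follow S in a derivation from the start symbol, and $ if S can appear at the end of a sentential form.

We compute FOLLOW(S) using the standard algorithm.
FOLLOW(S) starts with {$}.
FIRST(A) = {y}
FIRST(B) = {y}
FIRST(S) = {y}
FOLLOW(A) = {$}
FOLLOW(B) = {$}
FOLLOW(S) = {$}
Therefore, FOLLOW(S) = {$}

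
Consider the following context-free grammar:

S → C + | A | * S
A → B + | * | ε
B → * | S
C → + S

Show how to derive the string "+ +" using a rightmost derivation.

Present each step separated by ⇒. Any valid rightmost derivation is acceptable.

S ⇒ C + ⇒ + S + ⇒ + A + ⇒ + +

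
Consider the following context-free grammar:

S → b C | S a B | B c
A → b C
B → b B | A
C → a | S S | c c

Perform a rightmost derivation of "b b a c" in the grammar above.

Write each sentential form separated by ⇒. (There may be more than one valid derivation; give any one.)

S ⇒ B c ⇒ b B c ⇒ b A c ⇒ b b C c ⇒ b b a c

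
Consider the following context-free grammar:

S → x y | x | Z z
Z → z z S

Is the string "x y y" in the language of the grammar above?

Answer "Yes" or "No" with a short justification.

No - no valid derivation exists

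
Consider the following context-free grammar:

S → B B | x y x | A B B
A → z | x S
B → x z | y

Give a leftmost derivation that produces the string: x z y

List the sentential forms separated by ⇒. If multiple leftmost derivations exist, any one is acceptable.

S ⇒ B B ⇒ x z B ⇒ x z y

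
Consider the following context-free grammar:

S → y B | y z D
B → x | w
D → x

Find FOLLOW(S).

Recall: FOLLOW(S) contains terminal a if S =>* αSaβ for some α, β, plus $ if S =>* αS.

We compute FOLLOW(S) using the standard algorithm.
FOLLOW(S) starts with {$}.
FIRST(B) = {w, x}
FIRST(D) = {x}
FIRST(S) = {y}
FOLLOW(B) = {$}
FOLLOW(D) = {$}
FOLLOW(S) = {$}
Therefore, FOLLOW(S) = {$}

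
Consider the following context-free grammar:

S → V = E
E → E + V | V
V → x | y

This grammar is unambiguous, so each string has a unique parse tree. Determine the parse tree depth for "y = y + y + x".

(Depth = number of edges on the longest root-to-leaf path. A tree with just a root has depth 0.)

5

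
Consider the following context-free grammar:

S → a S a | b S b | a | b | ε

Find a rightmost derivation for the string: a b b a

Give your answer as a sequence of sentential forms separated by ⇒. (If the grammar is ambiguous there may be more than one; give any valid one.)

S ⇒ a S a ⇒ a b S b a ⇒ a b b a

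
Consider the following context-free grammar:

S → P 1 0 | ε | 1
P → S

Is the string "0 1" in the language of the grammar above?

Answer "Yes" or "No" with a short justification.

No - no valid derivation exists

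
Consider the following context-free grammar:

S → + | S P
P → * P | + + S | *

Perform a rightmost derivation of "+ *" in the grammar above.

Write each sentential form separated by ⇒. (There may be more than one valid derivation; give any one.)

S ⇒ S P ⇒ S * ⇒ + *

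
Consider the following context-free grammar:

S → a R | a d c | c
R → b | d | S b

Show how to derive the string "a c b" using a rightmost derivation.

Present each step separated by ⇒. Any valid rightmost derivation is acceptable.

S ⇒ a R ⇒ a S b ⇒ a c b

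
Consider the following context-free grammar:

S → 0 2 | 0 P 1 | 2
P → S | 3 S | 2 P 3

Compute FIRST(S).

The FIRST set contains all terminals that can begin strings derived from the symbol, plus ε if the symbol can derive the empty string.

We compute FIRST(S) using the standard algorithm.
FIRST(P) = {0, 2, 3}
FIRST(S) = {0, 2}
Therefore, FIRST(S) = {0, 2}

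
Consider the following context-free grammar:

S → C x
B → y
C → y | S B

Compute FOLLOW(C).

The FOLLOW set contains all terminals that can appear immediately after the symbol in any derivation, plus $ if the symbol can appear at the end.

We compute FOLLOW(C) using the standard algorithm.
FOLLOW(S) starts with {$}.
FIRST(B) = {y}
FIRST(C) = {y}
FIRST(S) = {y}
FOLLOW(B) = {x}
FOLLOW(C) = {x}
FOLLOW(S) = {$, y}
Therefore, FOLLOW(C) = {x}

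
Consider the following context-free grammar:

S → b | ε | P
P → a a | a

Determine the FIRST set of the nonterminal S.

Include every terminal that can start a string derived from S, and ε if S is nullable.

We compute FIRST(S) using the standard algorithm.
FIRST(P) = {a}
FIRST(S) = {a, b, ε}
Therefore, FIRST(S) = {a, b, ε}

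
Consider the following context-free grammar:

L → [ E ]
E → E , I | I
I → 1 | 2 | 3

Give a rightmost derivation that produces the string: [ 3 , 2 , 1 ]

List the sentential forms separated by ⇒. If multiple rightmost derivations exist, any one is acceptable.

L ⇒ [ E ] ⇒ [ E , I ] ⇒ [ E , 1 ] ⇒ [ E , I , 1 ] ⇒ [ E , 2 , 1 ] ⇒ [ I , 2 , 1 ] ⇒ [ 3 , 2 , 1 ]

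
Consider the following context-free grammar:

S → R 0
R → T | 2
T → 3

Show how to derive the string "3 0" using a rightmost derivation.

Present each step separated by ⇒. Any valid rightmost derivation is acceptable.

S ⇒ R 0 ⇒ T 0 ⇒ 3 0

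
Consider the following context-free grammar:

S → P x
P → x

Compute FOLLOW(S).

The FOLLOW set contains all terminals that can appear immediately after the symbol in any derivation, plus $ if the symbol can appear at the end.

We compute FOLLOW(S) using the standard algorithm.
FOLLOW(S) starts with {$}.
FIRST(P) = {x}
FIRST(S) = {x}
FOLLOW(P) = {x}
FOLLOW(S) = {$}
Therefore, FOLLOW(S) = {$}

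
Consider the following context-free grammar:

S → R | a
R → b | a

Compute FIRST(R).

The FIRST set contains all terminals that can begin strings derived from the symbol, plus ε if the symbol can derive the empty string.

We compute FIRST(R) using the standard algorithm.
FIRST(R) = {a, b}
FIRST(S) = {a, b}
Therefore, FIRST(R) = {a, b}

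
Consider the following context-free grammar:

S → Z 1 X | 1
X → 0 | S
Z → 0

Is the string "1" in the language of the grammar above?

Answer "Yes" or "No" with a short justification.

Yes - a valid derivation exists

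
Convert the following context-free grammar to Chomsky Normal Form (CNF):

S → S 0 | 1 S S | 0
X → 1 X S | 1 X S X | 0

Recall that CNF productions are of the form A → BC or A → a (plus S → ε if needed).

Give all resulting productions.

T0 → 0; T1 → 1; S → 0; X → 0; S → S T0; S → T1 X0; X0 → S S; X → T1 X1; X1 → X S; X → T1 X2; X2 → X X3; X3 → S X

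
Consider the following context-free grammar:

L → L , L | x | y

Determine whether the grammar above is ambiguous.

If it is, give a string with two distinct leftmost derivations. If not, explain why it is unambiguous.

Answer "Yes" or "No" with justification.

Yes - the string 'y , y , x , x , x , y' has two distinct leftmost derivations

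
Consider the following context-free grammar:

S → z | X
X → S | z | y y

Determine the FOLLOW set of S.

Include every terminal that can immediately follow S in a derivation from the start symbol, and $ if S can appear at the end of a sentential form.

We compute FOLLOW(S) using the standard algorithm.
FOLLOW(S) starts with {$}.
FIRST(S) = {y, z}
FIRST(X) = {y, z}
FOLLOW(S) = {$}
FOLLOW(X) = {$}
Therefore, FOLLOW(S) = {$}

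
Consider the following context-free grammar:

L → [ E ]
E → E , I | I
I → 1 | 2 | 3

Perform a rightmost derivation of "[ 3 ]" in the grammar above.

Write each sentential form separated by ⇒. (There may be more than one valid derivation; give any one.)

L ⇒ [ E ] ⇒ [ I ] ⇒ [ 3 ]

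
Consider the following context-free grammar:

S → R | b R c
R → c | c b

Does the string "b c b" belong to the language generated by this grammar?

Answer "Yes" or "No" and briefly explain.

No - no valid derivation exists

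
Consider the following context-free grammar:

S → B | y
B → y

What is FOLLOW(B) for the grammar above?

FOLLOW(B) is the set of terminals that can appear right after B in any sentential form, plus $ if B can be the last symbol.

We compute FOLLOW(B) using the standard algorithm.
FOLLOW(S) starts with {$}.
FIRST(B) = {y}
FIRST(S) = {y}
FOLLOW(B) = {$}
FOLLOW(S) = {$}
Therefore, FOLLOW(B) = {$}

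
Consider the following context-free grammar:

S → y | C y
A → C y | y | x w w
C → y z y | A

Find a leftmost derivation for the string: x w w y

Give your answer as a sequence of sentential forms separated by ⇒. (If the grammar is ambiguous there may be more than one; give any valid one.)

S ⇒ C y ⇒ A y ⇒ x w w y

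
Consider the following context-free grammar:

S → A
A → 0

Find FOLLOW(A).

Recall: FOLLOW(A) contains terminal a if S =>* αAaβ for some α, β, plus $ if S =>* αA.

We compute FOLLOW(A) using the standard algorithm.
FOLLOW(S) starts with {$}.
FIRST(A) = {0}
FIRST(S) = {0}
FOLLOW(A) = {$}
FOLLOW(S) = {$}
Therefore, FOLLOW(A) = {$}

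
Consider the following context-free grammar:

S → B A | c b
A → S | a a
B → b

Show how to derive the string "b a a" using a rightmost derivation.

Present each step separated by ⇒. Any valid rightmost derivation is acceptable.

S ⇒ B A ⇒ B a a ⇒ b a a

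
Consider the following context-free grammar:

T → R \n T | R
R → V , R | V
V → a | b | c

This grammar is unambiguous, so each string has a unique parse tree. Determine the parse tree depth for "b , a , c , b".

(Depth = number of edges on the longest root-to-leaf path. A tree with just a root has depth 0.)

6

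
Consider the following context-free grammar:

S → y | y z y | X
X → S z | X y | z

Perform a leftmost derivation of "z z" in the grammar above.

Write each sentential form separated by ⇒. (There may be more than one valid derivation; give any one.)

S ⇒ X ⇒ S z ⇒ X z ⇒ z z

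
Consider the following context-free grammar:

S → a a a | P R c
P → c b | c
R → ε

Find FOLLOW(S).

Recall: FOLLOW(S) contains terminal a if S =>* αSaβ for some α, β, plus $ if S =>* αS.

We compute FOLLOW(S) using the standard algorithm.
FOLLOW(S) starts with {$}.
FIRST(P) = {c}
FIRST(R) = {ε}
FIRST(S) = {a, c}
FOLLOW(P) = {c}
FOLLOW(R) = {c}
FOLLOW(S) = {$}
Therefore, FOLLOW(S) = {$}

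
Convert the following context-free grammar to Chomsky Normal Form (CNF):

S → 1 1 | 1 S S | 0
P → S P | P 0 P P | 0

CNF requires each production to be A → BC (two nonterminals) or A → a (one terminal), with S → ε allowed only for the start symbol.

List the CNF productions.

T1 → 1; S → 0; T0 → 0; P → 0; S → T1 T1; S → T1 X0; X0 → S S; P → S P; P → P X1; X1 → T0 X2; X2 → P P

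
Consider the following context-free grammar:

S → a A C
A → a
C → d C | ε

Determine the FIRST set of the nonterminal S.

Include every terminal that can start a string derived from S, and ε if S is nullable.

We compute FIRST(S) using the standard algorithm.
FIRST(A) = {a}
FIRST(C) = {d, ε}
FIRST(S) = {a}
Therefore, FIRST(S) = {a}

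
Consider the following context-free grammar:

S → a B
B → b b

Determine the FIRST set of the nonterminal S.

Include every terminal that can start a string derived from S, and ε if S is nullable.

We compute FIRST(S) using the standard algorithm.
FIRST(B) = {b}
FIRST(S) = {a}
Therefore, FIRST(S) = {a}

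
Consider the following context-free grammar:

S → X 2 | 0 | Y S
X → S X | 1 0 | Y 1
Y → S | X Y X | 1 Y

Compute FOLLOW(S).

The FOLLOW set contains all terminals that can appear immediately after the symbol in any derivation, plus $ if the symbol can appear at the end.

We compute FOLLOW(S) using the standard algorithm.
FOLLOW(S) starts with {$}.
FIRST(S) = {0, 1}
FIRST(X) = {0, 1}
FIRST(Y) = {0, 1}
FOLLOW(S) = {$, 0, 1}
FOLLOW(X) = {0, 1, 2}
FOLLOW(Y) = {0, 1}
Therefore, FOLLOW(S) = {$, 0, 1}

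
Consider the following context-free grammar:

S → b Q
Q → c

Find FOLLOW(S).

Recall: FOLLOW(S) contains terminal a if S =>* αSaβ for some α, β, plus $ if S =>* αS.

We compute FOLLOW(S) using the standard algorithm.
FOLLOW(S) starts with {$}.
FIRST(Q) = {c}
FIRST(S) = {b}
FOLLOW(Q) = {$}
FOLLOW(S) = {$}
Therefore, FOLLOW(S) = {$}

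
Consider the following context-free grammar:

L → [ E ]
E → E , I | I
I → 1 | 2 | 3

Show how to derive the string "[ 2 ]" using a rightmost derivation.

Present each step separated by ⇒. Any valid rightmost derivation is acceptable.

L ⇒ [ E ] ⇒ [ I ] ⇒ [ 2 ]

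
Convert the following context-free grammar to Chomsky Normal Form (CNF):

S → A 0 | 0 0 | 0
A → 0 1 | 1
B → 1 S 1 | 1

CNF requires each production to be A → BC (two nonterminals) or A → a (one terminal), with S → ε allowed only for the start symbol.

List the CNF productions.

T0 → 0; S → 0; T1 → 1; A → 1; B → 1; S → A T0; S → T0 T0; A → T0 T1; B → T1 X0; X0 → S T1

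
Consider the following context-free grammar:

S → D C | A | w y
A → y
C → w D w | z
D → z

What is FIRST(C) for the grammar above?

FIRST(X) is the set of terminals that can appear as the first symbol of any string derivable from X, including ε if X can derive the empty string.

We compute FIRST(C) using the standard algorithm.
FIRST(A) = {y}
FIRST(C) = {w, z}
FIRST(D) = {z}
FIRST(S) = {w, y, z}
Therefore, FIRST(C) = {w, z}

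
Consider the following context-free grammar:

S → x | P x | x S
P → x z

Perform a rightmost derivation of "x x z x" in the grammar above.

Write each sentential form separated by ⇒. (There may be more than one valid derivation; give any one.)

S ⇒ x S ⇒ x P x ⇒ x x z x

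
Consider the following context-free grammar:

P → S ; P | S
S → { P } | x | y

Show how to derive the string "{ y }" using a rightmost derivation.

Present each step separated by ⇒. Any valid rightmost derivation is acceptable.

P ⇒ S ⇒ { P } ⇒ { S } ⇒ { y }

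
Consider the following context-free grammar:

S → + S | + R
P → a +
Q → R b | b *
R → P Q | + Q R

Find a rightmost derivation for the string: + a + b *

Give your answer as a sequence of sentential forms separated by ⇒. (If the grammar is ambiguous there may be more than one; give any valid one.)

S ⇒ + R ⇒ + P Q ⇒ + P b * ⇒ + a + b *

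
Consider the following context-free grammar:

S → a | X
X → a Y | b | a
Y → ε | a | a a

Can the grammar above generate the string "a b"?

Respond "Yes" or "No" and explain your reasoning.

No - no valid derivation exists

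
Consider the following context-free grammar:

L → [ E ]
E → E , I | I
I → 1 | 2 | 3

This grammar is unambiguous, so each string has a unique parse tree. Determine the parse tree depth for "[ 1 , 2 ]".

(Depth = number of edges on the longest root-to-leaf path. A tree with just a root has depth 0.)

4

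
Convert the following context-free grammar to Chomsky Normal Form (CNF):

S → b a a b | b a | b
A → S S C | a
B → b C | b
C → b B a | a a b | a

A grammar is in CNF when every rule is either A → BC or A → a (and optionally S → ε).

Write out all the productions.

TB → b; TA → a; S → b; A → a; B → b; C → a; S → TB X0; X0 → TA X1; X1 → TA TB; S → TB TA; A → S X2; X2 → S C; B → TB C; C → TB X3; X3 → B TA; C → TA X4; X4 → TA TB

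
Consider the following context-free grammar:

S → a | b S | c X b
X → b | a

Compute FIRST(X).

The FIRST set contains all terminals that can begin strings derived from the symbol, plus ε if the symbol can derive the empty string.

We compute FIRST(X) using the standard algorithm.
FIRST(S) = {a, b, c}
FIRST(X) = {a, b}
Therefore, FIRST(X) = {a, b}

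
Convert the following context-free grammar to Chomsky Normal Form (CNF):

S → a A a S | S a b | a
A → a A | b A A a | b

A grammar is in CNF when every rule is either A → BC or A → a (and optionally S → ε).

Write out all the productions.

TA → a; TB → b; S → a; A → b; S → TA X0; X0 → A X1; X1 → TA S; S → S X2; X2 → TA TB; A → TA A; A → TB X3; X3 → A X4; X4 → A TA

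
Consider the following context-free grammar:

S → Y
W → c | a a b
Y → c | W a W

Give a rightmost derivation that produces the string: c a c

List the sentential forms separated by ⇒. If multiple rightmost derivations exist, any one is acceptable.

S ⇒ Y ⇒ W a W ⇒ W a c ⇒ c a c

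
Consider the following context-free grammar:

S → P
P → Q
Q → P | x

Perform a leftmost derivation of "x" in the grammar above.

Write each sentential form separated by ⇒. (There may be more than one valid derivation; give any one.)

S ⇒ P ⇒ Q ⇒ P ⇒ Q ⇒ P ⇒ Q ⇒ x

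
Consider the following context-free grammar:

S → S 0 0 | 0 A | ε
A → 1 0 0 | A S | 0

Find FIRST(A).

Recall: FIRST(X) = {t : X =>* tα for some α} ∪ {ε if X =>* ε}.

We compute FIRST(A) using the standard algorithm.
FIRST(A) = {0, 1}
FIRST(S) = {0, ε}
Therefore, FIRST(A) = {0, 1}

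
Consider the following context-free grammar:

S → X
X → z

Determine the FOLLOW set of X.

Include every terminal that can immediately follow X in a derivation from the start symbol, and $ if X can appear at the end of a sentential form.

We compute FOLLOW(X) using the standard algorithm.
FOLLOW(S) starts with {$}.
FIRST(S) = {z}
FIRST(X) = {z}
FOLLOW(S) = {$}
FOLLOW(X) = {$}
Therefore, FOLLOW(X) = {$}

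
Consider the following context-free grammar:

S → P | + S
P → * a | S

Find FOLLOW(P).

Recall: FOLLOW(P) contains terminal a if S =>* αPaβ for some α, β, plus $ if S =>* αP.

We compute FOLLOW(P) using the standard algorithm.
FOLLOW(S) starts with {$}.
FIRST(P) = {*, +}
FIRST(S) = {*, +}
FOLLOW(P) = {$}
FOLLOW(S) = {$}
Therefore, FOLLOW(P) = {$}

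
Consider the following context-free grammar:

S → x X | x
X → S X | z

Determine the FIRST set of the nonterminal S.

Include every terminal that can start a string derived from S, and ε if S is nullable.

We compute FIRST(S) using the standard algorithm.
FIRST(S) = {x}
FIRST(X) = {x, z}
Therefore, FIRST(S) = {x}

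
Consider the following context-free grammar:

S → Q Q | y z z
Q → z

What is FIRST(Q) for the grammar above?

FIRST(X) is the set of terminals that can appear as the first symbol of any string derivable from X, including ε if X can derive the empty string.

We compute FIRST(Q) using the standard algorithm.
FIRST(Q) = {z}
FIRST(S) = {y, z}
Therefore, FIRST(Q) = {z}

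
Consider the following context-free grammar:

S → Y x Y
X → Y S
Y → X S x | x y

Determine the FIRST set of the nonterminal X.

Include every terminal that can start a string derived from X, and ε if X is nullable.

We compute FIRST(X) using the standard algorithm.
FIRST(S) = {x}
FIRST(X) = {x}
FIRST(Y) = {x}
Therefore, FIRST(X) = {x}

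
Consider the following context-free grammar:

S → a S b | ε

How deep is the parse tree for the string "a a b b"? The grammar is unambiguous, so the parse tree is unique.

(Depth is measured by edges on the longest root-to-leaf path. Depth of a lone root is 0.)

3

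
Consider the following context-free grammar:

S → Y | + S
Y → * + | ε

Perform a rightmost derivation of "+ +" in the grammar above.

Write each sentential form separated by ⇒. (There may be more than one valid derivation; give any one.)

S ⇒ + S ⇒ + + S ⇒ + + Y ⇒ + +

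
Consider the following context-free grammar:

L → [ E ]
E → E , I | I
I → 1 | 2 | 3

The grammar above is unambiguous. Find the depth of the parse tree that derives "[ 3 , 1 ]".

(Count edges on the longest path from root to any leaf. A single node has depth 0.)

4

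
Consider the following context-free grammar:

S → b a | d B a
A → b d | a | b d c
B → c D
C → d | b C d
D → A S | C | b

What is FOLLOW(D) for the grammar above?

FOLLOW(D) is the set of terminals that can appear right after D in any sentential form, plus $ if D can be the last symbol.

We compute FOLLOW(D) using the standard algorithm.
FOLLOW(S) starts with {$}.
FIRST(A) = {a, b}
FIRST(B) = {c}
FIRST(C) = {b, d}
FIRST(D) = {a, b, d}
FIRST(S) = {b, d}
FOLLOW(A) = {b, d}
FOLLOW(B) = {a}
FOLLOW(C) = {a, d}
FOLLOW(D) = {a}
FOLLOW(S) = {$, a}
Therefore, FOLLOW(D) = {a}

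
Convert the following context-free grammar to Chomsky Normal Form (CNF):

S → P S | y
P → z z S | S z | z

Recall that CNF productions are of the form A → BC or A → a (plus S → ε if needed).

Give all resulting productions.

S → y; TZ → z; P → z; S → P S; P → TZ X0; X0 → TZ S; P → S TZ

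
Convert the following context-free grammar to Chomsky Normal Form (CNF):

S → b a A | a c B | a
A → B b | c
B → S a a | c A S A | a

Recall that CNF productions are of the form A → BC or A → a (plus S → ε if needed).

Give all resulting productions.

TB → b; TA → a; TC → c; S → a; A → c; B → a; S → TB X0; X0 → TA A; S → TA X1; X1 → TC B; A → B TB; B → S X2; X2 → TA TA; B → TC X3; X3 → A X4; X4 → S A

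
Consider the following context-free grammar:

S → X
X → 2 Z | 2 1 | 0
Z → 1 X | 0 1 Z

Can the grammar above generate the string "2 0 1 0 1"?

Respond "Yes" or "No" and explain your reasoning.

No - no valid derivation exists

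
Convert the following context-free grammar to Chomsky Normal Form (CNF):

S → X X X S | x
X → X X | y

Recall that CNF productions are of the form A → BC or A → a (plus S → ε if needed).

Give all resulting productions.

S → x; X → y; S → X X0; X0 → X X1; X1 → X S; X → X X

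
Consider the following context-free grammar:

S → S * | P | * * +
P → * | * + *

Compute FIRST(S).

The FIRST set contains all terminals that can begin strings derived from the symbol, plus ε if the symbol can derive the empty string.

We compute FIRST(S) using the standard algorithm.
FIRST(P) = {*}
FIRST(S) = {*}
Therefore, FIRST(S) = {*}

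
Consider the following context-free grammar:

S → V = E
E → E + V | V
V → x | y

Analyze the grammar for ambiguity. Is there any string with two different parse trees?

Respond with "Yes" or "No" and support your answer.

No - the grammar is unambiguous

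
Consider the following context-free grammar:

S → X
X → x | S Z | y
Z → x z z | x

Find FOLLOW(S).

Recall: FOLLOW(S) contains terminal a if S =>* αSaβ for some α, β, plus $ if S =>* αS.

We compute FOLLOW(S) using the standard algorithm.
FOLLOW(S) starts with {$}.
FIRST(S) = {x, y}
FIRST(X) = {x, y}
FIRST(Z) = {x}
FOLLOW(S) = {$, x}
FOLLOW(X) = {$, x}
FOLLOW(Z) = {$, x}
Therefore, FOLLOW(S) = {$, x}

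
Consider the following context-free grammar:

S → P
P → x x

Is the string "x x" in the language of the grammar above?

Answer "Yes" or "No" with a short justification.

Yes - a valid derivation exists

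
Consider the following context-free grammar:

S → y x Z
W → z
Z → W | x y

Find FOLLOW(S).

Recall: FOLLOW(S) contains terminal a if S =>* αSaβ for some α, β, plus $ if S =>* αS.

We compute FOLLOW(S) using the standard algorithm.
FOLLOW(S) starts with {$}.
FIRST(S) = {y}
FIRST(W) = {z}
FIRST(Z) = {x, z}
FOLLOW(S) = {$}
FOLLOW(W) = {$}
FOLLOW(Z) = {$}
Therefore, FOLLOW(S) = {$}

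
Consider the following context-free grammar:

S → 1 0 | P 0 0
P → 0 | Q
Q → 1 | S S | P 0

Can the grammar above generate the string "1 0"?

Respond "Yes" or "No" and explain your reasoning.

Yes - a valid derivation exists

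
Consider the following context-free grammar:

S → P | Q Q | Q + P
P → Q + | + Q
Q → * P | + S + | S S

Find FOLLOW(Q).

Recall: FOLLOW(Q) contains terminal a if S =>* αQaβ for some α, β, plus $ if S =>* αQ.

We compute FOLLOW(Q) using the standard algorithm.
FOLLOW(S) starts with {$}.
FIRST(P) = {*, +}
FIRST(Q) = {*, +}
FIRST(S) = {*, +}
FOLLOW(P) = {$, *, +}
FOLLOW(Q) = {$, *, +}
FOLLOW(S) = {$, *, +}
Therefore, FOLLOW(Q) = {$, *, +}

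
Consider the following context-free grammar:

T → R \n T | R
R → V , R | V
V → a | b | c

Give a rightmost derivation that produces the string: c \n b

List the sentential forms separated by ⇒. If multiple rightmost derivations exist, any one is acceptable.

T ⇒ R \n T ⇒ R \n R ⇒ R \n V ⇒ R \n b ⇒ V \n b ⇒ c \n b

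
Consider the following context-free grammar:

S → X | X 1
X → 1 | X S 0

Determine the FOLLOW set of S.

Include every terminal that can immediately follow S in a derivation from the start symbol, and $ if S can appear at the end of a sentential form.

We compute FOLLOW(S) using the standard algorithm.
FOLLOW(S) starts with {$}.
FIRST(S) = {1}
FIRST(X) = {1}
FOLLOW(S) = {$, 0}
FOLLOW(X) = {$, 0, 1}
Therefore, FOLLOW(S) = {$, 0}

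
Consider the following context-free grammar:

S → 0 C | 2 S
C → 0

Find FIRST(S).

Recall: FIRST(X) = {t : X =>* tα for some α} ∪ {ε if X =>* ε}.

We compute FIRST(S) using the standard algorithm.
FIRST(C) = {0}
FIRST(S) = {0, 2}
Therefore, FIRST(S) = {0, 2}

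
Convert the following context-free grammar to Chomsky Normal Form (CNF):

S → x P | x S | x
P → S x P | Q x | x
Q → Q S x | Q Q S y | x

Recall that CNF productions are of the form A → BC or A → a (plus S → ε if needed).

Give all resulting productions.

TX → x; S → x; P → x; TY → y; Q → x; S → TX P; S → TX S; P → S X0; X0 → TX P; P → Q TX; Q → Q X1; X1 → S TX; Q → Q X2; X2 → Q X3; X3 → S TY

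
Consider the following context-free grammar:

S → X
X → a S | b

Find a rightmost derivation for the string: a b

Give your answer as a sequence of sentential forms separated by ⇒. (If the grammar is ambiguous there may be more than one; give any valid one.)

S ⇒ X ⇒ a S ⇒ a X ⇒ a b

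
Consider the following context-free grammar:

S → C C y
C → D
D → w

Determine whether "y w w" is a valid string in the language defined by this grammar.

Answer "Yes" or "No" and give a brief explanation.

No - no valid derivation exists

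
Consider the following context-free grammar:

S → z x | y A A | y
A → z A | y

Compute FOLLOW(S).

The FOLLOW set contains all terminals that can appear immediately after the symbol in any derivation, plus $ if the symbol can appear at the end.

We compute FOLLOW(S) using the standard algorithm.
FOLLOW(S) starts with {$}.
FIRST(A) = {y, z}
FIRST(S) = {y, z}
FOLLOW(A) = {$, y, z}
FOLLOW(S) = {$}
Therefore, FOLLOW(S) = {$}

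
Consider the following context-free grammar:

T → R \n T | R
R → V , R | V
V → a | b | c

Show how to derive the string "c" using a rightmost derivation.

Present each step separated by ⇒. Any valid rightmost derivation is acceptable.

T ⇒ R ⇒ V ⇒ c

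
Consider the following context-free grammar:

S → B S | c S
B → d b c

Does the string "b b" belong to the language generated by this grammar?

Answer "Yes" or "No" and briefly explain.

No - no valid derivation exists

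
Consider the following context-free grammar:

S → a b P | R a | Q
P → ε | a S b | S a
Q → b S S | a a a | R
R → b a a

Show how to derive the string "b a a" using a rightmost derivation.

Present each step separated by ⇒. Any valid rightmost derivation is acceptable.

S ⇒ Q ⇒ R ⇒ b a a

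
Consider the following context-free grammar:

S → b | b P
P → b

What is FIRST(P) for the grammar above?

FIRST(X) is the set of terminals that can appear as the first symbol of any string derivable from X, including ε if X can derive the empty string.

We compute FIRST(P) using the standard algorithm.
FIRST(P) = {b}
FIRST(S) = {b}
Therefore, FIRST(P) = {b}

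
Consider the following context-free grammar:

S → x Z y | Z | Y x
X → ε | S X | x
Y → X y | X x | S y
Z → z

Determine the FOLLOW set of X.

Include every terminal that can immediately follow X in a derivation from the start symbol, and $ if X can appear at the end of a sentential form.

We compute FOLLOW(X) using the standard algorithm.
FOLLOW(S) starts with {$}.
FIRST(S) = {x, y, z}
FIRST(X) = {x, y, z, ε}
FIRST(Y) = {x, y, z}
FIRST(Z) = {z}
FOLLOW(S) = {$, x, y, z}
FOLLOW(X) = {x, y}
FOLLOW(Y) = {x}
FOLLOW(Z) = {$, x, y, z}
Therefore, FOLLOW(X) = {x, y}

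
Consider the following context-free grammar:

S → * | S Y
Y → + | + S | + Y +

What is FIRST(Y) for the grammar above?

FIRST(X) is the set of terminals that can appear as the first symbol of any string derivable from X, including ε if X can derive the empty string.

We compute FIRST(Y) using the standard algorithm.
FIRST(S) = {*}
FIRST(Y) = {+}
Therefore, FIRST(Y) = {+}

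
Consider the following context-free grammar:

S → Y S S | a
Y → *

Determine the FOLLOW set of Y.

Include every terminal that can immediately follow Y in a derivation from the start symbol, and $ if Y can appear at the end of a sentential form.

We compute FOLLOW(Y) using the standard algorithm.
FOLLOW(S) starts with {$}.
FIRST(S) = {*, a}
FIRST(Y) = {*}
FOLLOW(S) = {$, *, a}
FOLLOW(Y) = {*, a}
Therefore, FOLLOW(Y) = {*, a}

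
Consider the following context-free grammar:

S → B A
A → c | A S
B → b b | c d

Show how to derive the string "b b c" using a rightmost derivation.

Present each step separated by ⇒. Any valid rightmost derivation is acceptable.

S ⇒ B A ⇒ B c ⇒ b b c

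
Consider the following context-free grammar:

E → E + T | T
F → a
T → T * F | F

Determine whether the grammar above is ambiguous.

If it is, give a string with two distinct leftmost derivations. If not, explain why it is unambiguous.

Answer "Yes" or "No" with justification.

No - the grammar is unambiguous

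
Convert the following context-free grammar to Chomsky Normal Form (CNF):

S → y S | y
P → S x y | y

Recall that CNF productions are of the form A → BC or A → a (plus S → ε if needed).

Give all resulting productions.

TY → y; S → y; TX → x; P → y; S → TY S; P → S X0; X0 → TX TY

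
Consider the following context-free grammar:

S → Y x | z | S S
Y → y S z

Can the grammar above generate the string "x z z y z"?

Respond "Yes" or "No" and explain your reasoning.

No - no valid derivation exists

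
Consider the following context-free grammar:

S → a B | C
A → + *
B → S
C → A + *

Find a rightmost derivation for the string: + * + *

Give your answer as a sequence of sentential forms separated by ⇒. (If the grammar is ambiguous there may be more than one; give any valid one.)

S ⇒ C ⇒ A + * ⇒ + * + *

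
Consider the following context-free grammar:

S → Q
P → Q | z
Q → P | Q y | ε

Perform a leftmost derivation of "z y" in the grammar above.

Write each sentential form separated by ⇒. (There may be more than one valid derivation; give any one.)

S ⇒ Q ⇒ Q y ⇒ P y ⇒ Q y ⇒ P y ⇒ z y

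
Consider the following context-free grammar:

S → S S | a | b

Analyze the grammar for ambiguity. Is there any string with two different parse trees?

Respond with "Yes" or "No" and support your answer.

Yes - the string 'b b a a a' has two distinct parse trees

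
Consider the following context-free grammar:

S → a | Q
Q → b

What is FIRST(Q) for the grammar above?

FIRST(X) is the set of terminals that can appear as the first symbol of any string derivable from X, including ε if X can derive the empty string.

We compute FIRST(Q) using the standard algorithm.
FIRST(Q) = {b}
FIRST(S) = {a, b}
Therefore, FIRST(Q) = {b}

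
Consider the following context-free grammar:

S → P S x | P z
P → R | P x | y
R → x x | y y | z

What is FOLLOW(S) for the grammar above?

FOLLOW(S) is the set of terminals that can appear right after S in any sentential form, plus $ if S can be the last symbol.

We compute FOLLOW(S) using the standard algorithm.
FOLLOW(S) starts with {$}.
FIRST(P) = {x, y, z}
FIRST(R) = {x, y, z}
FIRST(S) = {x, y, z}
FOLLOW(P) = {x, y, z}
FOLLOW(R) = {x, y, z}
FOLLOW(S) = {$, x}
Therefore, FOLLOW(S) = {$, x}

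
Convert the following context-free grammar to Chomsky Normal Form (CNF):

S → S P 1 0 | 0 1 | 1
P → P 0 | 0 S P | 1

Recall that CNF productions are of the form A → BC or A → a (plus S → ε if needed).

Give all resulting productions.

T1 → 1; T0 → 0; S → 1; P → 1; S → S X0; X0 → P X1; X1 → T1 T0; S → T0 T1; P → P T0; P → T0 X2; X2 → S P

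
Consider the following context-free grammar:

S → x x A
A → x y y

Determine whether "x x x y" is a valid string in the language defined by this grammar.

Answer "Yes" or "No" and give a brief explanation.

No - no valid derivation exists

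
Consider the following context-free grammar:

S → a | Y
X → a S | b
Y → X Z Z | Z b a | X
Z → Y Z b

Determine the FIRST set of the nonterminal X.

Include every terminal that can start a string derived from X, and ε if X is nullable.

We compute FIRST(X) using the standard algorithm.
FIRST(S) = {a, b}
FIRST(X) = {a, b}
FIRST(Y) = {a, b}
FIRST(Z) = {a, b}
Therefore, FIRST(X) = {a, b}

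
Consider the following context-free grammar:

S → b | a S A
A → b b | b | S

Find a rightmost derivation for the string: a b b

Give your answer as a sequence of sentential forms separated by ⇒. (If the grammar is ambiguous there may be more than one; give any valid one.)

S ⇒ a S A ⇒ a S b ⇒ a b b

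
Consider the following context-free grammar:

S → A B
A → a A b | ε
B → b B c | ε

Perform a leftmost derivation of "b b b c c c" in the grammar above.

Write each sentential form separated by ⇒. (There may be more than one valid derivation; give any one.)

S ⇒ A B ⇒ B ⇒ b B c ⇒ b b B c c ⇒ b b b B c c c ⇒ b b b c c c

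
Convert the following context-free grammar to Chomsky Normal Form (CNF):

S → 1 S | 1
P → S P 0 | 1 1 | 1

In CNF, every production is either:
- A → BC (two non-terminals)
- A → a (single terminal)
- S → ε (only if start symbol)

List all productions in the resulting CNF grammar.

T1 → 1; S → 1; T0 → 0; P → 1; S → T1 S; P → S X0; X0 → P T0; P → T1 T1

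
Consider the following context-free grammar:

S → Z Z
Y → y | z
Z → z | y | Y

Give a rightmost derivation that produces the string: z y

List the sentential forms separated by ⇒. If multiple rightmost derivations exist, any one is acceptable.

S ⇒ Z Z ⇒ Z y ⇒ z y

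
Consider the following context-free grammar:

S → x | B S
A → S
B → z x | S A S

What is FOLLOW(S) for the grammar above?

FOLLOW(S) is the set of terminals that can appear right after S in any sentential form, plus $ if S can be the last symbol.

We compute FOLLOW(S) using the standard algorithm.
FOLLOW(S) starts with {$}.
FIRST(A) = {x, z}
FIRST(B) = {x, z}
FIRST(S) = {x, z}
FOLLOW(A) = {x, z}
FOLLOW(B) = {x, z}
FOLLOW(S) = {$, x, z}
Therefore, FOLLOW(S) = {$, x, z}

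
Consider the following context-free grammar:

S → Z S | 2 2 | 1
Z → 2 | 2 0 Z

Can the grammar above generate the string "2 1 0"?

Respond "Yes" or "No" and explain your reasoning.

No - no valid derivation exists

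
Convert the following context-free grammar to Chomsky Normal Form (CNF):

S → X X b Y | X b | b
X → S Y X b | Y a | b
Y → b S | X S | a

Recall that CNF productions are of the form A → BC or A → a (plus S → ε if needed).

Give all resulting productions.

TB → b; S → b; TA → a; X → b; Y → a; S → X X0; X0 → X X1; X1 → TB Y; S → X TB; X → S X2; X2 → Y X3; X3 → X TB; X → Y TA; Y → TB S; Y → X S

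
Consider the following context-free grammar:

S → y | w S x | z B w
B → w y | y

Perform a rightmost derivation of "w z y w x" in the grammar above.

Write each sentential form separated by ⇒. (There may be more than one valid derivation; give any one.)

S ⇒ w S x ⇒ w z B w x ⇒ w z y w x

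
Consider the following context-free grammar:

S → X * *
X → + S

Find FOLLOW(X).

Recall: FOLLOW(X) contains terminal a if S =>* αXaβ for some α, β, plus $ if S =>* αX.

We compute FOLLOW(X) using the standard algorithm.
FOLLOW(S) starts with {$}.
FIRST(S) = {+}
FIRST(X) = {+}
FOLLOW(S) = {$, *}
FOLLOW(X) = {*}
Therefore, FOLLOW(X) = {*}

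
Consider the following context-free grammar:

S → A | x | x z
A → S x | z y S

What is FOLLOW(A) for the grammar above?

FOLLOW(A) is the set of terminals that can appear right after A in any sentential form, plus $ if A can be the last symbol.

We compute FOLLOW(A) using the standard algorithm.
FOLLOW(S) starts with {$}.
FIRST(A) = {x, z}
FIRST(S) = {x, z}
FOLLOW(A) = {$, x}
FOLLOW(S) = {$, x}
Therefore, FOLLOW(A) = {$, x}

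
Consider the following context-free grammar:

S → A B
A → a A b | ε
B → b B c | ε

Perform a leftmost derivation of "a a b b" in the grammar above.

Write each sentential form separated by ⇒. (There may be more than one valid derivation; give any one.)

S ⇒ A B ⇒ a A b B ⇒ a a A b b B ⇒ a a b b B ⇒ a a b b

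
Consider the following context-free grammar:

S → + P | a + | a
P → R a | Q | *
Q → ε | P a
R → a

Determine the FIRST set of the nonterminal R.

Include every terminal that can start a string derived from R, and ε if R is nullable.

We compute FIRST(R) using the standard algorithm.
FIRST(P) = {*, a, ε}
FIRST(Q) = {*, a, ε}
FIRST(R) = {a}
FIRST(S) = {+, a}
Therefore, FIRST(R) = {a}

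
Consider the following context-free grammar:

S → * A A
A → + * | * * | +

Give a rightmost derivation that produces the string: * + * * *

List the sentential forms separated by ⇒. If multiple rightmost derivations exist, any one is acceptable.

S ⇒ * A A ⇒ * A * * ⇒ * + * * *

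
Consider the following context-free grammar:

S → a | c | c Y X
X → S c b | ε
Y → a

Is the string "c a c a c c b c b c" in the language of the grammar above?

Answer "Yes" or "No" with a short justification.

No - no valid derivation exists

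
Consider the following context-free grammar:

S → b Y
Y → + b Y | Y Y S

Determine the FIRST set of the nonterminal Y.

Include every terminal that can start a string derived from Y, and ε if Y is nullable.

We compute FIRST(Y) using the standard algorithm.
FIRST(S) = {b}
FIRST(Y) = {+}
Therefore, FIRST(Y) = {+}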